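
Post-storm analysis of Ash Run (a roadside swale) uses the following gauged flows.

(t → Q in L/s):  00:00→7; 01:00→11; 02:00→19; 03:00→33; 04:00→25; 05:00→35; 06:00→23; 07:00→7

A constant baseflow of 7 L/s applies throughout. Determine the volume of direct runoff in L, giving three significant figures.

V ≈ 3.74 × 10^5 L

Direct-runoff ordinates (Q − Q_b): 0.0, 4.0, 12.0, 26.0, 18.0, 28.0, 16.0, 0.0 L/s.
ΣQ_DR = 104.0 L/s.
With Δt = 1 h = 3600 s, V = ΣQ_DR · Δt = 104.0 × 3600 = 3.74 × 10^5 L.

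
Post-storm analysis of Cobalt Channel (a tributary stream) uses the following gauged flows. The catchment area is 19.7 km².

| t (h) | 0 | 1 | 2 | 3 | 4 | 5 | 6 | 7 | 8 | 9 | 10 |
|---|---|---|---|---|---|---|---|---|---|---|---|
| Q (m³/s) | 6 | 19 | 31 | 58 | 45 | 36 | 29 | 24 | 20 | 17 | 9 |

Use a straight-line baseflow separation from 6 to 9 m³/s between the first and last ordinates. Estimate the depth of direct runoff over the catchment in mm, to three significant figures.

Direct runoff: 0.00, 12.70, 24.40, 51.10, 37.80, 28.50, 21.20, 15.90, 11.60, 8.30, 0.00 m³/s; ΣQ_DR = 211.5 m³/s.
V = ΣQ_DR · Δt = 211.5 × 3600 s = 7.614 × 10^5 m³.
Over A = 19.7 km², depth = V / A = 38.6 mm.

d ≈ 38.6 mm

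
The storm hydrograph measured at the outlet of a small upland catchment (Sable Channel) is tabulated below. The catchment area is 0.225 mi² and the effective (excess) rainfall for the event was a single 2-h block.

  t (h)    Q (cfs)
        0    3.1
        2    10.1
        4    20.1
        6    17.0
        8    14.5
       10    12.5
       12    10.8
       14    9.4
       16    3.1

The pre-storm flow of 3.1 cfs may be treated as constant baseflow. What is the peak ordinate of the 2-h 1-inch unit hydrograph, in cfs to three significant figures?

Direct runoff: 0.0, 7.0, 17.0, 13.9, 11.4, 9.4, 7.7, 6.3, 0.0 cfs; ΣQ_DR = 72.70 cfs, peak = 17.0 cfs.
Runoff depth d = ΣQ_DR·Δt / A = 72.70 × 7200 / (0.225 mi²) = 1.001 in.
The 1-inch UH is the DRH scaled by (1 in)/d, so U_p = 17.0 × 1/1.001 = 17.0 cfs.

U_p ≈ 17.0 cfs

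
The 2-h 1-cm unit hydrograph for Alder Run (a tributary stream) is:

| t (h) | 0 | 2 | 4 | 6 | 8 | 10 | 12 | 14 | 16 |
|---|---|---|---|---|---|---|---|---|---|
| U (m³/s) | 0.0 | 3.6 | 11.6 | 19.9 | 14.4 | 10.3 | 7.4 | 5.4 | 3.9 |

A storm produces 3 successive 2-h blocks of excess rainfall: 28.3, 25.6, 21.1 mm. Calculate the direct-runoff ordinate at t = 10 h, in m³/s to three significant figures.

By discrete convolution, Q_j = Σ (P_i / 10 mm) · U_{j−i}.
At t = 10 h (j=5): Q = (28.3/10)·10.3 + (25.6/10)·14.4 + (21.1/10)·19.9 = 108 m³/s.

Q ≈ 108 m³/s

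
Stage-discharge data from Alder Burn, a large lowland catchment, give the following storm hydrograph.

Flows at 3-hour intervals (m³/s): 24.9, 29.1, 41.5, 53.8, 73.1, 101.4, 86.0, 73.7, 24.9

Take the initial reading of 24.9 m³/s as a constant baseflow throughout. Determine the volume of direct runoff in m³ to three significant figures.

V ≈ 3.07 × 10^6 m³

Direct-runoff ordinates (Q − Q_b): 0.0, 4.2, 16.6, 28.9, 48.2, 76.5, 61.1, 48.8, 0.0 m³/s.
ΣQ_DR = 284.3 m³/s.
With Δt = 3 h = 10800 s, V = ΣQ_DR · Δt = 284.3 × 10800 = 3.07 × 10^6 m³.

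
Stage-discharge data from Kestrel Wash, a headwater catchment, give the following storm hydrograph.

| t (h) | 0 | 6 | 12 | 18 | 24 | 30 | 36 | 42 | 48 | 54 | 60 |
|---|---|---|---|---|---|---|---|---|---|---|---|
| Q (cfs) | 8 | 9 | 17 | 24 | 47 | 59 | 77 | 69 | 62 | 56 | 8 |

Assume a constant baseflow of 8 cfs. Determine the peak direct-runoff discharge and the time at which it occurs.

Q_p = 69.0 cfs at t = 36 h

Subtracting baseflow gives direct-runoff ordinates: 0.0, 1.0, 9.0, 16.0, 39.0, 51.0, 69.0, 61.0, 54.0, 48.0, 0.0 cfs.
The maximum is 69.0 cfs, occurring at the reading for t = 36 h.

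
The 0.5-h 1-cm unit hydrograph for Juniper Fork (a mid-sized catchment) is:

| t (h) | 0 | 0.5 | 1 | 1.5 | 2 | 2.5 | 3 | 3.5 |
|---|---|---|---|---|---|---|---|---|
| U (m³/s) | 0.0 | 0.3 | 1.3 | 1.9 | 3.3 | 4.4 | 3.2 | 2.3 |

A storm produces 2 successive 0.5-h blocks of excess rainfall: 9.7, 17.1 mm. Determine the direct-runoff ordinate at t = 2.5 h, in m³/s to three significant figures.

By discrete convolution, Q_j = Σ (P_i / 10 mm) · U_{j−i}.
At t = 2.5 h (j=5): Q = (9.7/10)·4.4 + (17.1/10)·3.3 = 9.91 m³/s.

Q ≈ 9.91 m³/s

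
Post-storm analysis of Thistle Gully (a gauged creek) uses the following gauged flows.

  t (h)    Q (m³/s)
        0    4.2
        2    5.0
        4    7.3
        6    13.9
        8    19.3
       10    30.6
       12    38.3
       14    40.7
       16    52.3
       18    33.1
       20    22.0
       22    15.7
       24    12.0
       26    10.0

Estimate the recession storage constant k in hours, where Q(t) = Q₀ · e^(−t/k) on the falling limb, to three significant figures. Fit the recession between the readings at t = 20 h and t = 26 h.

On the falling limb, Q drops from 22.0 to 10.0 m³/s between t = 20 h and t = 26 h (Δt = 6 h).
k = −Δt / ln(Q₂/Q₁) = −6 / ln(10.0/22.0) = 7.61 h.

k ≈ 7.61 h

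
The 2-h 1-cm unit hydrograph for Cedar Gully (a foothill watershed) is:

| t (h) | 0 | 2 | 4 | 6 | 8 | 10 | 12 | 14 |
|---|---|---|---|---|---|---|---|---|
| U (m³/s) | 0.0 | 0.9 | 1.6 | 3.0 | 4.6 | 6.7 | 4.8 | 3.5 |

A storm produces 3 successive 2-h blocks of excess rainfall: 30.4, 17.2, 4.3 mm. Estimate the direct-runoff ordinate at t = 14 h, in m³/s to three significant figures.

Q ≈ 21.8 m³/s

By discrete convolution, Q_j = Σ (P_i / 10 mm) · U_{j−i}.
At t = 14 h (j=7): Q = (30.4/10)·3.5 + (17.2/10)·4.8 + (4.3/10)·6.7 = 21.8 m³/s.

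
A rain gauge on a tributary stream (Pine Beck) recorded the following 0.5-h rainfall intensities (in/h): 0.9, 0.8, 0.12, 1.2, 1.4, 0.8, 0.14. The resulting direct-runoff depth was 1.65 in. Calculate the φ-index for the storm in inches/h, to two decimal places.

Only the 5 blocks with intensity above φ contribute runoff: 0.9, 0.8, 1.2, 1.4, 0.8 in/h.
Σ(I−φ)·Δt = d  ⇒  (0.9+0.8+1.2+1.4+0.8 − 5φ)·0.5 = 1.65
φ = (5.100 − 1.65/0.5) / 5 = 0.36 in/h.

φ ≈ 0.36 in/h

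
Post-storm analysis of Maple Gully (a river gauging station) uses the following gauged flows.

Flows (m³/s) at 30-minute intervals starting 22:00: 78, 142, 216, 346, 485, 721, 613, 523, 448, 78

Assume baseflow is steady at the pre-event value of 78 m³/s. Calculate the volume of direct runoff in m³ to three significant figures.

V ≈ 5.17 × 10^6 m³

Direct-runoff ordinates (Q − Q_b): 0.0, 64.0, 138.0, 268.0, 407.0, 643.0, 535.0, 445.0, 370.0, 0.0 m³/s.
ΣQ_DR = 2870 m³/s.
With Δt = 0.5 h = 1800 s, V = ΣQ_DR · Δt = 2870 × 1800 = 5.17 × 10^6 m³.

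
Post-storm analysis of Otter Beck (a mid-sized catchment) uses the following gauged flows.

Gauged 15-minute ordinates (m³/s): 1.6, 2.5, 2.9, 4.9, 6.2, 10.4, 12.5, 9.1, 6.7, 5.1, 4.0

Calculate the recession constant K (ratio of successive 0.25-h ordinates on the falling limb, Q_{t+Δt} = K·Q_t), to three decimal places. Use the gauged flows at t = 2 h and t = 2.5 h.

Using the recession-limb readings at t = 2 h and t = 2.5 h: Q falls from 6.7 to 4.0 m³/s over 2 intervals.
K = (Q₂/Q₁)^(1/2) = (4.0/6.7)^(1/2) = 0.773.

K ≈ 0.773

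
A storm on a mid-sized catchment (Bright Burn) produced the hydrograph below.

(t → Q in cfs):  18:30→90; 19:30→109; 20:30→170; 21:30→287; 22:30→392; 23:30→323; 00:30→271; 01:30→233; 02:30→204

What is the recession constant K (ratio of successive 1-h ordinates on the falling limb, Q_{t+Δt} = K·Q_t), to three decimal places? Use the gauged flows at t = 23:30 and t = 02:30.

Using the recession-limb readings at t = 23:30 and t = 02:30: Q falls from 323 to 204 cfs over 3 intervals.
K = (Q₂/Q₁)^(1/3) = (204/323)^(1/3) = 0.858.

K ≈ 0.858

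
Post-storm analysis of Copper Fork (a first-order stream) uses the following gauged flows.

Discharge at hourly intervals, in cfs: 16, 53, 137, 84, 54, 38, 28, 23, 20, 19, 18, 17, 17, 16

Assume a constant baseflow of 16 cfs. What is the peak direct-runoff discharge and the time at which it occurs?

Subtracting baseflow gives direct-runoff ordinates: 0.0, 37.0, 121.0, 68.0, 38.0, 22.0, 12.0, 7.0, 4.0, 3.0, 2.0, 1.0, 1.0, 0.0 cfs.
The maximum is 121.0 cfs, occurring at the reading for t = 2 h.

Q_p = 121.0 cfs at t = 2 h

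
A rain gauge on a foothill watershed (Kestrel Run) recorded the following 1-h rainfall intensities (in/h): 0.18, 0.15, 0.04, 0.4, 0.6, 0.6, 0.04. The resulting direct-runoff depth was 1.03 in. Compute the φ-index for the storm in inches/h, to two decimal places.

φ ≈ 0.19 in/h

Only the 3 blocks with intensity above φ contribute runoff: 0.4, 0.6, 0.6 in/h.
Σ(I−φ)·Δt = d  ⇒  (0.4+0.6+0.6 − 3φ)·1 = 1.03
φ = (1.600 − 1.03/1) / 3 = 0.19 in/h.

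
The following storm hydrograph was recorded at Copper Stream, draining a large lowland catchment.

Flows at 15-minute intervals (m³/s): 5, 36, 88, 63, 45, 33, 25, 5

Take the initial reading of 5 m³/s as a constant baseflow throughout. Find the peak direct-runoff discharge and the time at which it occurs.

Q_p = 83.0 m³/s at t = 0.5 h

Subtracting baseflow gives direct-runoff ordinates: 0.0, 31.0, 83.0, 58.0, 40.0, 28.0, 20.0, 0.0 m³/s.
The maximum is 83.0 m³/s, occurring at the reading for t = 0.5 h.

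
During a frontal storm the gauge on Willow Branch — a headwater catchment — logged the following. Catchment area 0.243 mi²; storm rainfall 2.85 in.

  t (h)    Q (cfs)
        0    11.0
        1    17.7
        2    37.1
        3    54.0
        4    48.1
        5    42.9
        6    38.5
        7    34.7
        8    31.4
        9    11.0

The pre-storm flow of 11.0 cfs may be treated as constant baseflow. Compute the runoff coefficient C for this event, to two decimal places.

C ≈ 0.48

ΣQ_DR = 216.4 cfs; V = ΣQ_DR·Δt = 7.790 × 10^5 ft³.
Runoff depth d = V / A = 1.380 in.
C = d / P = 1.380 / 2.85 = 0.48.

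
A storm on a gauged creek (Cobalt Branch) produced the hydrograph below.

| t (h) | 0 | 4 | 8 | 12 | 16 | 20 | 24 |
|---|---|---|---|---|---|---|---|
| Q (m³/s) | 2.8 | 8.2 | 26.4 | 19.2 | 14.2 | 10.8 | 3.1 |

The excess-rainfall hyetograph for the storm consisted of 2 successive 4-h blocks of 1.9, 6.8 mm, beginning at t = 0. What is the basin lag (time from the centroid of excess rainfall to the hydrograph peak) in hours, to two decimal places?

Centroid of excess rainfall: t_c = Σ P_i·t̄_i / ΣP_i = 5.1264 h (block centres at 2, 6 h).
Hydrograph peak occurs at t = 8 h, so basin lag t_L = 8 − 5.1264 = 2.87 h.

t_L ≈ 2.87 h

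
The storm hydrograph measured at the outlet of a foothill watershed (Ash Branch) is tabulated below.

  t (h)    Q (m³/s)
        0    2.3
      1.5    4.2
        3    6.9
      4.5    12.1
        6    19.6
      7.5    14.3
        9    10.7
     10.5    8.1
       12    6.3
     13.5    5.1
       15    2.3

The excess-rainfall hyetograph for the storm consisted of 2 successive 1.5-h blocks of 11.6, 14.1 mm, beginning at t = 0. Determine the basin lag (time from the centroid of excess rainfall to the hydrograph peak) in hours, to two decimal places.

Centroid of excess rainfall: t_c = Σ P_i·t̄_i / ΣP_i = 1.5730 h (block centres at 0.75, 2.25 h).
Hydrograph peak occurs at t = 6 h, so basin lag t_L = 6 − 1.5730 = 4.43 h.

t_L ≈ 4.43 h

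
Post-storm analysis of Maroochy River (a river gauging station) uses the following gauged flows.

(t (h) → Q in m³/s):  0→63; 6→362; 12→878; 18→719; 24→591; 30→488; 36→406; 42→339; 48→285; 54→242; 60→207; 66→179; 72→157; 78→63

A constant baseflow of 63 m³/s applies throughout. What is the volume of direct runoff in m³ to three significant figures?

V ≈ 8.85 × 10^7 m³

Direct-runoff ordinates (Q − Q_b): 0.0, 299.0, 815.0, 656.0, 528.0, 425.0, 343.0, 276.0, 222.0, 179.0, 144.0, 116.0, 94.0, 0.0 m³/s.
ΣQ_DR = 4097 m³/s.
With Δt = 6 h = 21600 s, V = ΣQ_DR · Δt = 4097 × 21600 = 8.85 × 10^7 m³.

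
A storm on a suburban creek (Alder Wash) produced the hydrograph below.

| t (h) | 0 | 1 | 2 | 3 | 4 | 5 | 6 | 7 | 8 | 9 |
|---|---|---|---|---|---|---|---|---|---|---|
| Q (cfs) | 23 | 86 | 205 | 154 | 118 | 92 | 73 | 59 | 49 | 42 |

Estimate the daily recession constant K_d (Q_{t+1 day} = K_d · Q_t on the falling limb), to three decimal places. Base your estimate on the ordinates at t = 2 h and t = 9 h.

Between t = 2 h and t = 9 h the flow falls from 205 to 42 cfs over 7×1 h = 7 h.
Per-interval ratio K = (42/205)^(1/7) = 0.7973; K_d = K^(24/1) = 0.004.

K_d ≈ 0.004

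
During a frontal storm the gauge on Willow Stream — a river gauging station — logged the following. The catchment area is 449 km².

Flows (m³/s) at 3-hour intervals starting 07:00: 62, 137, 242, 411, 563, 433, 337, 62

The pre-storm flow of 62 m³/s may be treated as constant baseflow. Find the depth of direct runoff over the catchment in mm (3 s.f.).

Direct runoff: 0.0, 75.0, 180.0, 349.0, 501.0, 371.0, 275.0, 0.0 m³/s; ΣQ_DR = 1751 m³/s.
V = ΣQ_DR · Δt = 1751 × 10800 s = 1.891 × 10^7 m³.
Over A = 449 km², depth = V / A = 42.1 mm.

d ≈ 42.1 mm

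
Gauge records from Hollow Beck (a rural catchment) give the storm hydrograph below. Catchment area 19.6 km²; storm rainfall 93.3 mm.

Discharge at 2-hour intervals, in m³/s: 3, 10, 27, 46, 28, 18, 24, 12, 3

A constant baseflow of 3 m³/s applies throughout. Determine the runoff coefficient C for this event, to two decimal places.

C ≈ 0.57

ΣQ_DR = 144.0 m³/s; V = ΣQ_DR·Δt = 1.037 × 10^6 m³.
Runoff depth d = V / A = 52.90 mm.
C = d / P = 52.90 / 93.3 = 0.57.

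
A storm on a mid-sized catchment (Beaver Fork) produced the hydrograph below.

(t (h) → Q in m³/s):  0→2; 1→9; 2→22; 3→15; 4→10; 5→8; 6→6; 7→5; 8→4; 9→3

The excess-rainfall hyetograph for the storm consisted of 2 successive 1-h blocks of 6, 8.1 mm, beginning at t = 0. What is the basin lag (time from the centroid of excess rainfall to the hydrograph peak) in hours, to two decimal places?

Centroid of excess rainfall: t_c = Σ P_i·t̄_i / ΣP_i = 1.0745 h (block centres at 0.5, 1.5 h).
Hydrograph peak occurs at t = 2 h, so basin lag t_L = 2 − 1.0745 = 0.93 h.

t_L ≈ 0.93 h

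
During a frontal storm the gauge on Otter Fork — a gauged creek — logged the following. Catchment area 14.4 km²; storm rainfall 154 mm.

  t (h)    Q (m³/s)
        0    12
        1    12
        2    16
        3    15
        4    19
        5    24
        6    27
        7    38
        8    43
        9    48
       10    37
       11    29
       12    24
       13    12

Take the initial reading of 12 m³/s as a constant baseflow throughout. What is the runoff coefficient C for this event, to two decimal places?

ΣQ_DR = 188.0 m³/s; V = ΣQ_DR·Δt = 6.768 × 10^5 m³.
Runoff depth d = V / A = 47.00 mm.
C = d / P = 47.00 / 154 = 0.31.

C ≈ 0.31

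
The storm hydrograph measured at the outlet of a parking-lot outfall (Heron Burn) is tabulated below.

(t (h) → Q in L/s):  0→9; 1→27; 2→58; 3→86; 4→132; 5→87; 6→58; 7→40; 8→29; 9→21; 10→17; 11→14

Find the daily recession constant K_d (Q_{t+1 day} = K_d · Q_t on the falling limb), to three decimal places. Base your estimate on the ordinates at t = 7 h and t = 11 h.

K_d ≈ 0.002

Between t = 7 h and t = 11 h the flow falls from 40 to 14 L/s over 4×1 h = 4 h.
Per-interval ratio K = (14/40)^(1/4) = 0.7692; K_d = K^(24/1) = 0.002.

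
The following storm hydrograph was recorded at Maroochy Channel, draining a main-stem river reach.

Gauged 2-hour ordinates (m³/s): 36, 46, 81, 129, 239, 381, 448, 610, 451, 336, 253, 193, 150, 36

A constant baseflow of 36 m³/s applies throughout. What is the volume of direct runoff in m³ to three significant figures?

V ≈ 2.08 × 10^7 m³

Direct-runoff ordinates (Q − Q_b): 0.0, 10.0, 45.0, 93.0, 203.0, 345.0, 412.0, 574.0, 415.0, 300.0, 217.0, 157.0, 114.0, 0.0 m³/s.
ΣQ_DR = 2885 m³/s.
With Δt = 2 h = 7200 s, V = ΣQ_DR · Δt = 2885 × 7200 = 2.08 × 10^7 m³.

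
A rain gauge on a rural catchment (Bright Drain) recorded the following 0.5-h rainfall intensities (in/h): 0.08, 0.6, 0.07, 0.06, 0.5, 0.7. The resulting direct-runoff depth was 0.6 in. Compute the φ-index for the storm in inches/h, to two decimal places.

φ ≈ 0.20 in/h

Only the 3 blocks with intensity above φ contribute runoff: 0.6, 0.5, 0.7 in/h.
Σ(I−φ)·Δt = d  ⇒  (0.6+0.5+0.7 − 3φ)·0.5 = 0.6
φ = (1.800 − 0.6/0.5) / 3 = 0.20 in/h.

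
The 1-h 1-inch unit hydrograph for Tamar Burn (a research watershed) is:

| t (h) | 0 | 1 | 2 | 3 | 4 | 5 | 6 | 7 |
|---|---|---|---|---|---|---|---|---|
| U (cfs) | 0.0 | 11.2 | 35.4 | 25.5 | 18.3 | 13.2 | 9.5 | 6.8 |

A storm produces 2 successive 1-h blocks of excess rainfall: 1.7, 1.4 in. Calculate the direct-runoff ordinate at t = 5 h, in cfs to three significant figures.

Q ≈ 48.1 cfs

By discrete convolution, Q_j = Σ (P_i / 1 in) · U_{j−i}.
At t = 5 h (j=5): Q = (1.7/1)·13.2 + (1.4/1)·18.3 = 48.1 cfs.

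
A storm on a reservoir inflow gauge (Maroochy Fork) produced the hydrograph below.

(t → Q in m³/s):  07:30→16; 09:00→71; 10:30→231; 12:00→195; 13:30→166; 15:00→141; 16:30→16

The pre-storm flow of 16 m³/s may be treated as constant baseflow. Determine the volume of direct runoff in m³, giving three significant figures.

V ≈ 3.91 × 10^6 m³

Direct-runoff ordinates (Q − Q_b): 0.0, 55.0, 215.0, 179.0, 150.0, 125.0, 0.0 m³/s.
ΣQ_DR = 724.0 m³/s.
With Δt = 1.5 h = 5400 s, V = ΣQ_DR · Δt = 724.0 × 5400 = 3.91 × 10^6 m³.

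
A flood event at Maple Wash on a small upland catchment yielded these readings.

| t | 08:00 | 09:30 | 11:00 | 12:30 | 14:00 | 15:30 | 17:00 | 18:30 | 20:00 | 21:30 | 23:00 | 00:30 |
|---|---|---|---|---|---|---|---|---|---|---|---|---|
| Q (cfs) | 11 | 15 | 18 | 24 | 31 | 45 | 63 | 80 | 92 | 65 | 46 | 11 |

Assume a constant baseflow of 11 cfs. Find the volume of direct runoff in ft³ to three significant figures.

V ≈ 1.99 × 10^6 ft³

Direct-runoff ordinates (Q − Q_b): 0.0, 4.0, 7.0, 13.0, 20.0, 34.0, 52.0, 69.0, 81.0, 54.0, 35.0, 0.0 cfs.
ΣQ_DR = 369.0 cfs.
With Δt = 1.5 h = 5400 s, V = ΣQ_DR · Δt = 369.0 × 5400 = 1.99 × 10^6 ft³.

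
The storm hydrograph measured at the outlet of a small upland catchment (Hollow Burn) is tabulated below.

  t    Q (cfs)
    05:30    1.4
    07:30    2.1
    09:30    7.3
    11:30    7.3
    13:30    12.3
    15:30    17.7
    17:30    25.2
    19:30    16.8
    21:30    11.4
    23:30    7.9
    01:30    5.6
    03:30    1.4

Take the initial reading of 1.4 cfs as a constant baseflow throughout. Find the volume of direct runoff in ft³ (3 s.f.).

Direct-runoff ordinates (Q − Q_b): 0.0, 0.7, 5.9, 5.9, 10.9, 16.3, 23.8, 15.4, 10.0, 6.5, 4.2, 0.0 cfs.
ΣQ_DR = 99.60 cfs.
With Δt = 2 h = 7200 s, V = ΣQ_DR · Δt = 99.60 × 7200 = 7.17 × 10^5 ft³.

V ≈ 7.17 × 10^5 ft³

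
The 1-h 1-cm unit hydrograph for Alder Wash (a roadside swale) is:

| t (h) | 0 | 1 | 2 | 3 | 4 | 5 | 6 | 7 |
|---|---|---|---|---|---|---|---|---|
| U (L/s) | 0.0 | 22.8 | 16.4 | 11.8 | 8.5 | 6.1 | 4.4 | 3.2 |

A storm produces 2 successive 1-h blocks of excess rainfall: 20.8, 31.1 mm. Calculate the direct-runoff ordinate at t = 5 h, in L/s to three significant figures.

By discrete convolution, Q_j = Σ (P_i / 10 mm) · U_{j−i}.
At t = 5 h (j=5): Q = (20.8/10)·6.1 + (31.1/10)·8.5 = 39.1 L/s.

Q ≈ 39.1 L/s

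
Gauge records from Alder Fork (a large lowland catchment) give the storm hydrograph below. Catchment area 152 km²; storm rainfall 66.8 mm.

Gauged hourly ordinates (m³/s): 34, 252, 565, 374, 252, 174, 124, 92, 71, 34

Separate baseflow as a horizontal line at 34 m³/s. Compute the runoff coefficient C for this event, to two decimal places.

ΣQ_DR = 1632 m³/s; V = ΣQ_DR·Δt = 5.875 × 10^6 m³.
Runoff depth d = V / A = 38.65 mm.
C = d / P = 38.65 / 66.8 = 0.58.

C ≈ 0.58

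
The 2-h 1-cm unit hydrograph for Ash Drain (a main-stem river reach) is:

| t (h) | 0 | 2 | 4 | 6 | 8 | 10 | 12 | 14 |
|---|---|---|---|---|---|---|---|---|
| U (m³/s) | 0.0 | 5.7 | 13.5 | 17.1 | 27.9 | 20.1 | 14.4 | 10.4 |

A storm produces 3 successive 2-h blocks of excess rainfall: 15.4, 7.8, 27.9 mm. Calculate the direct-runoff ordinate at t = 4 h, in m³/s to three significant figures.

By discrete convolution, Q_j = Σ (P_i / 10 mm) · U_{j−i}.
At t = 4 h (j=2): Q = (15.4/10)·13.5 + (7.8/10)·5.7 + (27.9/10)·0.0 = 25.2 m³/s.

Q ≈ 25.2 m³/s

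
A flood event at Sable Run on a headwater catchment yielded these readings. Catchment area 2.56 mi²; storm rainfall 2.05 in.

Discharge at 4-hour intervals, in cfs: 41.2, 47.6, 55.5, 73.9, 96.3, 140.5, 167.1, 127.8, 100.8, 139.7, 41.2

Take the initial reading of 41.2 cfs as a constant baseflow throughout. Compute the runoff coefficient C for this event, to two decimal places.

C ≈ 0.68

ΣQ_DR = 578.4 cfs; V = ΣQ_DR·Δt = 8.329 × 10^6 ft³.
Runoff depth d = V / A = 1.400 in.
C = d / P = 1.400 / 2.05 = 0.68.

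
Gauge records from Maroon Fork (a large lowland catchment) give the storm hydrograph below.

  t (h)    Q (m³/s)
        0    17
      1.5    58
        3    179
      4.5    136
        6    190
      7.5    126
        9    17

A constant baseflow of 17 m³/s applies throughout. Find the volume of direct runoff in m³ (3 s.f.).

V ≈ 3.26 × 10^6 m³

Direct-runoff ordinates (Q − Q_b): 0.0, 41.0, 162.0, 119.0, 173.0, 109.0, 0.0 m³/s.
ΣQ_DR = 604.0 m³/s.
With Δt = 1.5 h = 5400 s, V = ΣQ_DR · Δt = 604.0 × 5400 = 3.26 × 10^6 m³.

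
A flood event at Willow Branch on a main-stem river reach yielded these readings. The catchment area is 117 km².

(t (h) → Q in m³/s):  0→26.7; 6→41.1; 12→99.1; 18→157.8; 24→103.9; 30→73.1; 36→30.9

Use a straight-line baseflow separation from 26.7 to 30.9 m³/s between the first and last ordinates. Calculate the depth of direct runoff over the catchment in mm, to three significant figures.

d ≈ 61.1 mm

Direct runoff: 0.00, 13.70, 71.00, 129.00, 74.40, 42.90, 0.00 m³/s; ΣQ_DR = 331.0 m³/s.
V = ΣQ_DR · Δt = 331.0 × 21600 s = 7.150 × 10^6 m³.
Over A = 117 km², depth = V / A = 61.1 mm.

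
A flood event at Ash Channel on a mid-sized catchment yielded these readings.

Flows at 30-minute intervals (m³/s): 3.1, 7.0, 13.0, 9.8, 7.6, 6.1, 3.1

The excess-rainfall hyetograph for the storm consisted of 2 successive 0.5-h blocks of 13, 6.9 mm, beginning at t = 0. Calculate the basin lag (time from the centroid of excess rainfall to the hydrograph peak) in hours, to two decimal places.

t_L ≈ 0.58 h

Centroid of excess rainfall: t_c = Σ P_i·t̄_i / ΣP_i = 0.4234 h (block centres at 0.25, 0.75 h).
Hydrograph peak occurs at t = 1 h, so basin lag t_L = 1 − 0.4234 = 0.58 h.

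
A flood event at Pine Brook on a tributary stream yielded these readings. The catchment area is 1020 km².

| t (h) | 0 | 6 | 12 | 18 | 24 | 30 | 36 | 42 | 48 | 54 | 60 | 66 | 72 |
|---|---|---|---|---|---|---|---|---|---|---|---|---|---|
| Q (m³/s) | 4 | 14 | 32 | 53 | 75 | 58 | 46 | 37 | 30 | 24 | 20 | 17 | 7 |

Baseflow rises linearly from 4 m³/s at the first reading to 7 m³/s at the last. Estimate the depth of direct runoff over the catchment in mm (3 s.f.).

d ≈ 7.32 mm

Direct runoff: 0.00, 9.75, 27.50, 48.25, 70.00, 52.75, 40.50, 31.25, 24.00, 17.75, 13.50, 10.25, 0.00 m³/s; ΣQ_DR = 345.5 m³/s.
V = ΣQ_DR · Δt = 345.5 × 21600 s = 7.463 × 10^6 m³.
Over A = 1020 km², depth = V / A = 7.32 mm.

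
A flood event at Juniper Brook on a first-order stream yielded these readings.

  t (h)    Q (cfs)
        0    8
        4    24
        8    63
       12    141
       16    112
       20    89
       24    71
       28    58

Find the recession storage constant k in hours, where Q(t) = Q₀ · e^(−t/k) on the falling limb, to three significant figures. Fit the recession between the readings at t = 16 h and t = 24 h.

On the falling limb, Q drops from 112 to 71 cfs between t = 16 h and t = 24 h (Δt = 8 h).
k = −Δt / ln(Q₂/Q₁) = −8 / ln(71/112) = 17.6 h.

k ≈ 17.6 h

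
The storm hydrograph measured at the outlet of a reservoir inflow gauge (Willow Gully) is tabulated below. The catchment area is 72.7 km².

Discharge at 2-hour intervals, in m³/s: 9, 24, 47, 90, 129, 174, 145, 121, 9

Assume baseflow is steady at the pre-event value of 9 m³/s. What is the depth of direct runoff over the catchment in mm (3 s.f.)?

d ≈ 66.1 mm

Direct runoff: 0.0, 15.0, 38.0, 81.0, 120.0, 165.0, 136.0, 112.0, 0.0 m³/s; ΣQ_DR = 667.0 m³/s.
V = ΣQ_DR · Δt = 667.0 × 7200 s = 4.802 × 10^6 m³.
Over A = 72.7 km², depth = V / A = 66.1 mm.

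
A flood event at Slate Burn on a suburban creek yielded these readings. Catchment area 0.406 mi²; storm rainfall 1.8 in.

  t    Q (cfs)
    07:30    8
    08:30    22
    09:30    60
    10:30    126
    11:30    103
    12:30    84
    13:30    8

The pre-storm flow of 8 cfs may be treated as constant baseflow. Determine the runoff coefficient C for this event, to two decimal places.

ΣQ_DR = 355.0 cfs; V = ΣQ_DR·Δt = 1.278 × 10^6 ft³.
Runoff depth d = V / A = 1.355 in.
C = d / P = 1.355 / 1.8 = 0.75.

C ≈ 0.75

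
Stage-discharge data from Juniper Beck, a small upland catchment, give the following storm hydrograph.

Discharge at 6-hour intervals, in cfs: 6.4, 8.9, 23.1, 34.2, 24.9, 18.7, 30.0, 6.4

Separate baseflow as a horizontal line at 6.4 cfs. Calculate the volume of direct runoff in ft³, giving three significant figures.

V ≈ 2.19 × 10^6 ft³

Direct-runoff ordinates (Q − Q_b): 0.0, 2.5, 16.7, 27.8, 18.5, 12.3, 23.6, 0.0 cfs.
ΣQ_DR = 101.4 cfs.
With Δt = 6 h = 21600 s, V = ΣQ_DR · Δt = 101.4 × 21600 = 2.19 × 10^6 ft³.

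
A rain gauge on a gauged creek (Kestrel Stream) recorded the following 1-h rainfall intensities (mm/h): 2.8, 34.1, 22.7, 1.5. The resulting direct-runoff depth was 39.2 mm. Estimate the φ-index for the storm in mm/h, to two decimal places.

φ ≈ 8.80 mm/h

Only the 2 blocks with intensity above φ contribute runoff: 34.1, 22.7 mm/h.
Σ(I−φ)·Δt = d  ⇒  (34.1+22.7 − 2φ)·1 = 39.2
φ = (56.80 − 39.2/1) / 2 = 8.80 mm/h.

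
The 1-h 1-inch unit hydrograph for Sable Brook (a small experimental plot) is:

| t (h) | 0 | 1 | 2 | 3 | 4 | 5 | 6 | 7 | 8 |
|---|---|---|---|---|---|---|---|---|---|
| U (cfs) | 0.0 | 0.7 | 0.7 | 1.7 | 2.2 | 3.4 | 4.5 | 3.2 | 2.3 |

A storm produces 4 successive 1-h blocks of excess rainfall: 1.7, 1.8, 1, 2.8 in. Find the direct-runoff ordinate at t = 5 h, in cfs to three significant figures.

Q ≈ 13.4 cfs

By discrete convolution, Q_j = Σ (P_i / 1 in) · U_{j−i}.
At t = 5 h (j=5): Q = (1.7/1)·3.4 + (1.8/1)·2.2 + (1/1)·1.7 + (2.8/1)·0.7 = 13.4 cfs.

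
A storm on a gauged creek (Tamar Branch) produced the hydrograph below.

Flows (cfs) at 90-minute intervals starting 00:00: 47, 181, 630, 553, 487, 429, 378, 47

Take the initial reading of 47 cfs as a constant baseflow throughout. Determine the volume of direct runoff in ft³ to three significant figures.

Direct-runoff ordinates (Q − Q_b): 0.0, 134.0, 583.0, 506.0, 440.0, 382.0, 331.0, 0.0 cfs.
ΣQ_DR = 2376 cfs.
With Δt = 1.5 h = 5400 s, V = ΣQ_DR · Δt = 2376 × 5400 = 1.28 × 10^7 ft³.

V ≈ 1.28 × 10^7 ft³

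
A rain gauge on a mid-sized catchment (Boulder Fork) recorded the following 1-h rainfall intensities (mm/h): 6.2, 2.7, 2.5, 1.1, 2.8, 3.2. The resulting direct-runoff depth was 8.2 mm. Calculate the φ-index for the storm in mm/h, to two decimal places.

Only the 5 blocks with intensity above φ contribute runoff: 6.2, 2.7, 2.5, 2.8, 3.2 mm/h.
Σ(I−φ)·Δt = d  ⇒  (6.2+2.7+2.5+2.8+3.2 − 5φ)·1 = 8.2
φ = (17.40 − 8.2/1) / 5 = 1.84 mm/h.

φ ≈ 1.84 mm/h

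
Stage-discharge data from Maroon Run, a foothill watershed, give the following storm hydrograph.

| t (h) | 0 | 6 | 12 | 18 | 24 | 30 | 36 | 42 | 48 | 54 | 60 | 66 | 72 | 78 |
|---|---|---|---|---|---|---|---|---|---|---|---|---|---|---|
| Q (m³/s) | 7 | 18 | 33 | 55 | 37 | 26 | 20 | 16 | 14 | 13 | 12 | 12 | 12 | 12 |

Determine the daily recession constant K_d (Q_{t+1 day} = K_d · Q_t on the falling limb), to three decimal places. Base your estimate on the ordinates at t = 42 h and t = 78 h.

Between t = 42 h and t = 78 h the flow falls from 16 to 12 m³/s over 6×6 h = 36 h.
Per-interval ratio K = (12/16)^(1/6) = 0.9532; K_d = K^(24/6) = 0.825.

K_d ≈ 0.825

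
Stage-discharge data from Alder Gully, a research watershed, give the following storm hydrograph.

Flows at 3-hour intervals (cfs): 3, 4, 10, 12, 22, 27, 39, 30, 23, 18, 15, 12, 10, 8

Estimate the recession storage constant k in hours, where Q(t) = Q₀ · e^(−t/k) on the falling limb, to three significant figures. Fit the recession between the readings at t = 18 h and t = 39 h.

k ≈ 13.3 h

On the falling limb, Q drops from 39 to 8 cfs between t = 18 h and t = 39 h (Δt = 21 h).
k = −Δt / ln(Q₂/Q₁) = −21 / ln(8/39) = 13.3 h.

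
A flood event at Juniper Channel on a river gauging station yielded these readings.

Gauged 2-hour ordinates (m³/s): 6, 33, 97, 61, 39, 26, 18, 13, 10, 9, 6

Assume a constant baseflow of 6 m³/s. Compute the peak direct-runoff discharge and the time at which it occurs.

Q_p = 91.0 m³/s at t = 4 h

Subtracting baseflow gives direct-runoff ordinates: 0.0, 27.0, 91.0, 55.0, 33.0, 20.0, 12.0, 7.0, 4.0, 3.0, 0.0 m³/s.
The maximum is 91.0 m³/s, occurring at the reading for t = 4 h.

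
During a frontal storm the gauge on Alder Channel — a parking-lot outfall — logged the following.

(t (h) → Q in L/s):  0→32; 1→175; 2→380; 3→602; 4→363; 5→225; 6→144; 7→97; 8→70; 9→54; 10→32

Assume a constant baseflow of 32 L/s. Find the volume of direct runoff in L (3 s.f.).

V ≈ 6.56 × 10^6 L

Direct-runoff ordinates (Q − Q_b): 0.0, 143.0, 348.0, 570.0, 331.0, 193.0, 112.0, 65.0, 38.0, 22.0, 0.0 L/s.
ΣQ_DR = 1822 L/s.
With Δt = 1 h = 3600 s, V = ΣQ_DR · Δt = 1822 × 3600 = 6.56 × 10^6 L.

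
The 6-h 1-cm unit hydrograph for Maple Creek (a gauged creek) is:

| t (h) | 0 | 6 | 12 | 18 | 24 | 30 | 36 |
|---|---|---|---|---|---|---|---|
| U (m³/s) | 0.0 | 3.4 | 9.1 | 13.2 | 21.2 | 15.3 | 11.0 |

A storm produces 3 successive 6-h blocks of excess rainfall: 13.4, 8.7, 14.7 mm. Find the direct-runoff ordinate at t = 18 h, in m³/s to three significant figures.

Q ≈ 30.6 m³/s

By discrete convolution, Q_j = Σ (P_i / 10 mm) · U_{j−i}.
At t = 18 h (j=3): Q = (13.4/10)·13.2 + (8.7/10)·9.1 + (14.7/10)·3.4 = 30.6 m³/s.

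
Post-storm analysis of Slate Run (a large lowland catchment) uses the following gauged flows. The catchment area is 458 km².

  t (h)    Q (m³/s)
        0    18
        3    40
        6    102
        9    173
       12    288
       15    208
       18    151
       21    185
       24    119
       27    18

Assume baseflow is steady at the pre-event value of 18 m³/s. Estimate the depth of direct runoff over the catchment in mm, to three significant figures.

d ≈ 26.5 mm

Direct runoff: 0.0, 22.0, 84.0, 155.0, 270.0, 190.0, 133.0, 167.0, 101.0, 0.0 m³/s; ΣQ_DR = 1122 m³/s.
V = ΣQ_DR · Δt = 1122 × 10800 s = 1.212 × 10^7 m³.
Over A = 458 km², depth = V / A = 26.5 mm.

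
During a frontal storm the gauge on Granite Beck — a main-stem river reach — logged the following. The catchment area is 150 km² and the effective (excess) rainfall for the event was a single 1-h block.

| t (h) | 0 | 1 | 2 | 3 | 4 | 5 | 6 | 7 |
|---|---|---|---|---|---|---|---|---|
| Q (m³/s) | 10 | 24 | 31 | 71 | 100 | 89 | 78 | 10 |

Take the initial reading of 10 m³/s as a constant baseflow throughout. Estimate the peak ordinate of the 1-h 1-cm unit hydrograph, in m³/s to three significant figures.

U_p ≈ 113 m³/s

Direct runoff: 0.0, 14.0, 21.0, 61.0, 90.0, 79.0, 68.0, 0.0 m³/s; ΣQ_DR = 333.0 m³/s, peak = 90.0 m³/s.
Runoff depth d = ΣQ_DR·Δt / A = 333.0 × 3600 / (150 km²) = 7.992 mm.
The 1-cm UH is the DRH scaled by (10 mm)/d, so U_p = 90.0 × 10/7.992 = 113 m³/s.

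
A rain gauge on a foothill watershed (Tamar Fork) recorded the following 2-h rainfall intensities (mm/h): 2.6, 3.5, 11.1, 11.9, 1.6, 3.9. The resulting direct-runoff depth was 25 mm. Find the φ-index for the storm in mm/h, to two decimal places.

Only the 2 blocks with intensity above φ contribute runoff: 11.1, 11.9 mm/h.
Σ(I−φ)·Δt = d  ⇒  (11.1+11.9 − 2φ)·2 = 25
φ = (23.00 − 25/2) / 2 = 5.25 mm/h.

φ ≈ 5.25 mm/h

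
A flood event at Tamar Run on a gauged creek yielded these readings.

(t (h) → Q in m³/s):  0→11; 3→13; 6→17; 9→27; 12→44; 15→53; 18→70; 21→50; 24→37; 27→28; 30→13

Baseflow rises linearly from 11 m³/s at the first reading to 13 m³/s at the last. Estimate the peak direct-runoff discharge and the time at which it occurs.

Q_p = 57.80 m³/s at t = 18 h

Subtracting baseflow gives direct-runoff ordinates: 0.00, 1.80, 5.60, 15.40, 32.20, 41.00, 57.80, 37.60, 24.40, 15.20, 0.00 m³/s.
The maximum is 57.80 m³/s, occurring at the reading for t = 18 h.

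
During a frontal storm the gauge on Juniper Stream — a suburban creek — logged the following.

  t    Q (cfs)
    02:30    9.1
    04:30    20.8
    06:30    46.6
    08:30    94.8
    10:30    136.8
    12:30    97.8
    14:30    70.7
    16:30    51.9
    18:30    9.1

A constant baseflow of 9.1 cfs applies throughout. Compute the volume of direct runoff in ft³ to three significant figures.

V ≈ 3.28 × 10^6 ft³

Direct-runoff ordinates (Q − Q_b): 0.0, 11.7, 37.5, 85.7, 127.7, 88.7, 61.6, 42.8, 0.0 cfs.
ΣQ_DR = 455.7 cfs.
With Δt = 2 h = 7200 s, V = ΣQ_DR · Δt = 455.7 × 7200 = 3.28 × 10^6 ft³.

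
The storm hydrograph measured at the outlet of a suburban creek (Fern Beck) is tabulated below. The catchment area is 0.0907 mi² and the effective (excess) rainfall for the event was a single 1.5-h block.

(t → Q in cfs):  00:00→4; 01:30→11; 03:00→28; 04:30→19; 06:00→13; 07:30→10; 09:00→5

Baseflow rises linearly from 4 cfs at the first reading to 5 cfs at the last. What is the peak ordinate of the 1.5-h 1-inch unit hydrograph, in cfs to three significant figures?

U_p ≈ 15.8 cfs

Direct runoff: 0.00, 6.83, 23.67, 14.50, 8.33, 5.17, 0.00 cfs; ΣQ_DR = 58.50 cfs, peak = 23.67 cfs.
Runoff depth d = ΣQ_DR·Δt / A = 58.50 × 5400 / (0.0907 mi²) = 1.499 in.
The 1-inch UH is the DRH scaled by (1 in)/d, so U_p = 23.67 × 1/1.499 = 15.8 cfs.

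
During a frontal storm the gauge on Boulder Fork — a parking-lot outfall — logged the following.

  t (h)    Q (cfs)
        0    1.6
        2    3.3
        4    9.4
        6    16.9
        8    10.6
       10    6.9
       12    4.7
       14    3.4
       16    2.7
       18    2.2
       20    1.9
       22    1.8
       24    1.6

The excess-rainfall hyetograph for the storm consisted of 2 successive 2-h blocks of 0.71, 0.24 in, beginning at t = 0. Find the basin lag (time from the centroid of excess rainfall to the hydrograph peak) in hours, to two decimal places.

t_L ≈ 4.49 h

Centroid of excess rainfall: t_c = Σ P_i·t̄_i / ΣP_i = 1.5053 h (block centres at 1, 3 h).
Hydrograph peak occurs at t = 6 h, so basin lag t_L = 6 − 1.5053 = 4.49 h.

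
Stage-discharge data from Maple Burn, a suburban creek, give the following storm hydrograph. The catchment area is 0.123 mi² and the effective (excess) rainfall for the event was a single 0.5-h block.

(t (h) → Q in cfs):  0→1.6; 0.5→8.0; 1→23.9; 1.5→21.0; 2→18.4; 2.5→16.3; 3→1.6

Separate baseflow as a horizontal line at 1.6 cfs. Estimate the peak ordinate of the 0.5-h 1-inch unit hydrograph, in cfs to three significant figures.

U_p ≈ 44.5 cfs

Direct runoff: 0.0, 6.4, 22.3, 19.4, 16.8, 14.7, 0.0 cfs; ΣQ_DR = 79.60 cfs, peak = 22.3 cfs.
Runoff depth d = ΣQ_DR·Δt / A = 79.60 × 1800 / (0.123 mi²) = 0.5014 in.
The 1-inch UH is the DRH scaled by (1 in)/d, so U_p = 22.3 × 1/0.5014 = 44.5 cfs.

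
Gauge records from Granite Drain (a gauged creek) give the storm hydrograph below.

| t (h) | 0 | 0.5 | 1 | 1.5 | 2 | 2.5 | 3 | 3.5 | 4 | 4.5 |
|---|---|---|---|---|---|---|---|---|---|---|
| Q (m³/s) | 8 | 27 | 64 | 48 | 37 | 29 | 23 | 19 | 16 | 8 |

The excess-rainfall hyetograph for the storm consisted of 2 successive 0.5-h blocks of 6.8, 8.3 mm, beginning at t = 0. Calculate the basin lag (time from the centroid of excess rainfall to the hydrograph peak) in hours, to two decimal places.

t_L ≈ 0.48 h

Centroid of excess rainfall: t_c = Σ P_i·t̄_i / ΣP_i = 0.5248 h (block centres at 0.25, 0.75 h).
Hydrograph peak occurs at t = 1 h, so basin lag t_L = 1 − 0.5248 = 0.48 h.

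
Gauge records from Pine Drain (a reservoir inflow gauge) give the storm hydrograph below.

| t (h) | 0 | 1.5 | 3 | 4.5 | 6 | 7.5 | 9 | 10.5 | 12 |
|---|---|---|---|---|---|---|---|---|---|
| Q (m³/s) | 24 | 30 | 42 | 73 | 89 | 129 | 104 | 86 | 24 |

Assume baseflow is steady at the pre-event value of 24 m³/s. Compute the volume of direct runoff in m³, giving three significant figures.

Direct-runoff ordinates (Q − Q_b): 0.0, 6.0, 18.0, 49.0, 65.0, 105.0, 80.0, 62.0, 0.0 m³/s.
ΣQ_DR = 385.0 m³/s.
With Δt = 1.5 h = 5400 s, V = ΣQ_DR · Δt = 385.0 × 5400 = 2.08 × 10^6 m³.

V ≈ 2.08 × 10^6 m³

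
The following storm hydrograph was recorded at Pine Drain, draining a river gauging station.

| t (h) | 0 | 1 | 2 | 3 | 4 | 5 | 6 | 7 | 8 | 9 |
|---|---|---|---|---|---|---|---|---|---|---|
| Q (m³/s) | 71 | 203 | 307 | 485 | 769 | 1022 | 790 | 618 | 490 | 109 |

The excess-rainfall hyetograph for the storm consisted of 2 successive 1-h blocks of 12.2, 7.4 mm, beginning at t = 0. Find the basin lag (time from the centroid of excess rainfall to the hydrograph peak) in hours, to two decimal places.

t_L ≈ 4.12 h

Centroid of excess rainfall: t_c = Σ P_i·t̄_i / ΣP_i = 0.8776 h (block centres at 0.5, 1.5 h).
Hydrograph peak occurs at t = 5 h, so basin lag t_L = 5 − 0.8776 = 4.12 h.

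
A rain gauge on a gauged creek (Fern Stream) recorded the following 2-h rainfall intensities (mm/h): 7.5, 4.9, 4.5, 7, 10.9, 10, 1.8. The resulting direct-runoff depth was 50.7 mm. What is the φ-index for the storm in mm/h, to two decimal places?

φ ≈ 3.24 mm/h

Only the 6 blocks with intensity above φ contribute runoff: 7.5, 4.9, 4.5, 7, 10.9, 10 mm/h.
Σ(I−φ)·Δt = d  ⇒  (7.5+4.9+4.5+7+10.9+10 − 6φ)·2 = 50.7
φ = (44.80 − 50.7/2) / 6 = 3.24 mm/h.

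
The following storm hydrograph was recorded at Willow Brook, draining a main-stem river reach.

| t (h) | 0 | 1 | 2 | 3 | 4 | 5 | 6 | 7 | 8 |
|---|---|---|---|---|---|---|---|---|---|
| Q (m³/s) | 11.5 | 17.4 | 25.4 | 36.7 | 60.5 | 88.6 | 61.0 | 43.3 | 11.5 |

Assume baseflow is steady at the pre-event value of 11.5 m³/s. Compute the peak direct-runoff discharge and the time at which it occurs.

Q_p = 77.1 m³/s at t = 5 h

Subtracting baseflow gives direct-runoff ordinates: 0.0, 5.9, 13.9, 25.2, 49.0, 77.1, 49.5, 31.8, 0.0 m³/s.
The maximum is 77.1 m³/s, occurring at the reading for t = 5 h.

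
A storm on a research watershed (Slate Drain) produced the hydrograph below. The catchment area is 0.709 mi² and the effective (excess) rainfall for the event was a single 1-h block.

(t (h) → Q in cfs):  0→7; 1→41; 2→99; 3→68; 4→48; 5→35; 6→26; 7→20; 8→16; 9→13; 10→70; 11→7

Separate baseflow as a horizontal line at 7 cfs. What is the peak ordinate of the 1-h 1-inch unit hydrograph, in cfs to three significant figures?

U_p ≈ 115 cfs

Direct runoff: 0.0, 34.0, 92.0, 61.0, 41.0, 28.0, 19.0, 13.0, 9.0, 6.0, 63.0, 0.0 cfs; ΣQ_DR = 366.0 cfs, peak = 92.0 cfs.
Runoff depth d = ΣQ_DR·Δt / A = 366.0 × 3600 / (0.709 mi²) = 0.7999 in.
The 1-inch UH is the DRH scaled by (1 in)/d, so U_p = 92.0 × 1/0.7999 = 115 cfs.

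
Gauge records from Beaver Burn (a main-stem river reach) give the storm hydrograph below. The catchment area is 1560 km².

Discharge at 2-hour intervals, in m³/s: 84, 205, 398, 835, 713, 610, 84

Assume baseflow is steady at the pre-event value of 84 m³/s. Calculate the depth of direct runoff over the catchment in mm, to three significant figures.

Direct runoff: 0.0, 121.0, 314.0, 751.0, 629.0, 526.0, 0.0 m³/s; ΣQ_DR = 2341 m³/s.
V = ΣQ_DR · Δt = 2341 × 7200 s = 1.686 × 10^7 m³.
Over A = 1560 km², depth = V / A = 10.8 mm.

d ≈ 10.8 mm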